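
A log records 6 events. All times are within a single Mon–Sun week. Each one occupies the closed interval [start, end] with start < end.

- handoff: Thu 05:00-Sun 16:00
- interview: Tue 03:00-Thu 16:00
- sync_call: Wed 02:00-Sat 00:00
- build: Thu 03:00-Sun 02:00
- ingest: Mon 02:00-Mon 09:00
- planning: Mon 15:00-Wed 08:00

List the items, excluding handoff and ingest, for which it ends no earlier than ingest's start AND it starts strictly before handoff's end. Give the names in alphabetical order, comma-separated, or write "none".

build, interview, planning, sync_call

Conditions: its end is no earlier than ingest's start (X.end >= Mon 02:00) AND its start is strictly before handoff's end (X.start < Sun 16:00).
build: end Sun 02:00 >= Mon 02:00? ✓; start Thu 03:00 < Sun 16:00? ✓ → yes.
interview: end Thu 16:00 >= Mon 02:00? ✓; start Tue 03:00 < Sun 16:00? ✓ → yes.
planning: end Wed 08:00 >= Mon 02:00? ✓; start Mon 15:00 < Sun 16:00? ✓ → yes.
sync_call: end Sat 00:00 >= Mon 02:00? ✓; start Wed 02:00 < Sun 16:00? ✓ → yes.
Result: build, interview, planning, sync_call.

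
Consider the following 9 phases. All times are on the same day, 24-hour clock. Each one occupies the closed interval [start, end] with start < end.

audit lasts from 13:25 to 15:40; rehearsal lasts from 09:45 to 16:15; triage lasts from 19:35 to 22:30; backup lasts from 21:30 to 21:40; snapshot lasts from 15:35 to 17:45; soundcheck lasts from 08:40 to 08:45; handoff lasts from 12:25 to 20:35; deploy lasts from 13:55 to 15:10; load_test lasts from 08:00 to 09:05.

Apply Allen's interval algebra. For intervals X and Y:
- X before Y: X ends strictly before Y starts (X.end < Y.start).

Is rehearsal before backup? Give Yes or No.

rehearsal = [09:45, 16:15], backup = [21:30, 21:40].
Actual relation of rehearsal to backup: before.
Asked whether 'before' holds → Yes.

Yes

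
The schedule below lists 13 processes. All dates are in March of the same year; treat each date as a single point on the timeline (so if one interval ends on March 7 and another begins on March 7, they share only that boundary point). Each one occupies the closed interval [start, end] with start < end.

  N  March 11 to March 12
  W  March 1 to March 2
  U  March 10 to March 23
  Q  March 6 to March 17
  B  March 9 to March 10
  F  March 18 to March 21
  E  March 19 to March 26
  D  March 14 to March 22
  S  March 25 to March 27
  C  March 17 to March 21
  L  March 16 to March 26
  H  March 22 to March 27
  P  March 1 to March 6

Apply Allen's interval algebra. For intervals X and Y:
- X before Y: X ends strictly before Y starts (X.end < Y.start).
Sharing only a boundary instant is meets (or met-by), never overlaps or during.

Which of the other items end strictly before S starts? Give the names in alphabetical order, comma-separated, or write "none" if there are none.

Target S = [March 25, March 27].
B [March 9, March 10] → before → yes.
C [March 17, March 21] → before → yes.
D [March 14, March 22] → before → yes.
E [March 19, March 26] → overlaps → no.
F [March 18, March 21] → before → yes.
H [March 22, March 27] → finished-by → no.
L [March 16, March 26] → overlaps → no.
N [March 11, March 12] → before → yes.
P [March 1, March 6] → before → yes.
Q [March 6, March 17] → before → yes.
U [March 10, March 23] → before → yes.
W [March 1, March 2] → before → yes.
Result: B, C, D, F, N, P, Q, U, W.

B, C, D, F, N, P, Q, U, W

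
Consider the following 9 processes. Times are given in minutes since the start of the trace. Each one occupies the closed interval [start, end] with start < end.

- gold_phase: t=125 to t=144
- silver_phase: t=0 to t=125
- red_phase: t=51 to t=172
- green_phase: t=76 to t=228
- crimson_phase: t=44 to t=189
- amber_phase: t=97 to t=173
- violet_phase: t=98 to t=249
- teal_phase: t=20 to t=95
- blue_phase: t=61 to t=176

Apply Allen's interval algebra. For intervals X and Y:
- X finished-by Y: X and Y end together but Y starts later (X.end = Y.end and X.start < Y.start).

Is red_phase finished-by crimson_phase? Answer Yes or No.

red_phase = [t=51, t=172], crimson_phase = [t=44, t=189].
Actual relation of red_phase to crimson_phase: during.
Asked whether 'finished-by' holds → No.

No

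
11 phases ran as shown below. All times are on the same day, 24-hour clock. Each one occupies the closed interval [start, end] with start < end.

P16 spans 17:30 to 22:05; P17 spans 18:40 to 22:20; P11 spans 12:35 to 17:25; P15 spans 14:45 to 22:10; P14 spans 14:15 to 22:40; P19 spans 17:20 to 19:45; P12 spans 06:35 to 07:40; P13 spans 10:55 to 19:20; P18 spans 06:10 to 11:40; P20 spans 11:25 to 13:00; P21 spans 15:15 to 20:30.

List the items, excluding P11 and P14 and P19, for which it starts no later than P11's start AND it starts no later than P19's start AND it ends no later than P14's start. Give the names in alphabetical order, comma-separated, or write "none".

P12, P18, P20

Conditions: its start is no later than P11's start (X.start <= 12:35) AND its start is no later than P19's start (X.start <= 17:20) AND its end is no later than P14's start (X.end <= 14:15).
P12: start 06:35 <= 12:35? ✓; start 06:35 <= 17:20? ✓; end 07:40 <= 14:15? ✓ → yes.
P13: start 10:55 <= 12:35? ✓; start 10:55 <= 17:20? ✓; end 19:20 <= 14:15? ✗ → no.
P15: start 14:45 <= 12:35? ✗; start 14:45 <= 17:20? ✓; end 22:10 <= 14:15? ✗ → no.
P16: start 17:30 <= 12:35? ✗; start 17:30 <= 17:20? ✗; end 22:05 <= 14:15? ✗ → no.
P17: start 18:40 <= 12:35? ✗; start 18:40 <= 17:20? ✗; end 22:20 <= 14:15? ✗ → no.
P18: start 06:10 <= 12:35? ✓; start 06:10 <= 17:20? ✓; end 11:40 <= 14:15? ✓ → yes.
P20: start 11:25 <= 12:35? ✓; start 11:25 <= 17:20? ✓; end 13:00 <= 14:15? ✓ → yes.
P21: start 15:15 <= 12:35? ✗; start 15:15 <= 17:20? ✓; end 20:30 <= 14:15? ✗ → no.
Result: P12, P18, P20.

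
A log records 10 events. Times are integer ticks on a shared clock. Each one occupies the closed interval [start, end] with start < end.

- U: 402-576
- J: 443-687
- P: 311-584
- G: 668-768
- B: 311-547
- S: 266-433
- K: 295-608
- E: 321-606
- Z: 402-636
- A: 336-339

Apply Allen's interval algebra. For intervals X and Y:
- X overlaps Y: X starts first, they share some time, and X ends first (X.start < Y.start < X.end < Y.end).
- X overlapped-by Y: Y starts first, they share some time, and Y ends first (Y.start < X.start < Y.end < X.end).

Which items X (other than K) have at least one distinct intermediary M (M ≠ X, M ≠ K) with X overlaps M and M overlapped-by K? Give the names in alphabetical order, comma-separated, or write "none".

Target K = [295, 608].
Intermediaries M with M overlapped-by K: J, Z.
Via J — items with X overlaps J: B, E, P, U, Z.
Via Z — items with X overlaps Z: B, E, P, S.
Union: B, E, P, S, U, Z.

B, E, P, S, U, Z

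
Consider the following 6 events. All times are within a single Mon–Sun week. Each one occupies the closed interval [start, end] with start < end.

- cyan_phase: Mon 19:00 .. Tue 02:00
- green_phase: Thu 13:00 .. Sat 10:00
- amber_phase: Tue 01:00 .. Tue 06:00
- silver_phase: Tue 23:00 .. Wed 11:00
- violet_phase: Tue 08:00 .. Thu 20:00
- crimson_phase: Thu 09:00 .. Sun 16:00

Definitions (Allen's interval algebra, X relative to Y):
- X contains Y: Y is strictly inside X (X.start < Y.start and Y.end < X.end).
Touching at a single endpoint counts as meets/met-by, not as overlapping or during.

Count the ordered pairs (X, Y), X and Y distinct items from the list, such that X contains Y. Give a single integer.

2

Checking all 30 ordered pairs for relation 'contains'; matching pairs in alphabetical order:
(crimson_phase, green_phase): crimson_phase contains green_phase ✓
(violet_phase, silver_phase): violet_phase contains silver_phase ✓
Count: 2.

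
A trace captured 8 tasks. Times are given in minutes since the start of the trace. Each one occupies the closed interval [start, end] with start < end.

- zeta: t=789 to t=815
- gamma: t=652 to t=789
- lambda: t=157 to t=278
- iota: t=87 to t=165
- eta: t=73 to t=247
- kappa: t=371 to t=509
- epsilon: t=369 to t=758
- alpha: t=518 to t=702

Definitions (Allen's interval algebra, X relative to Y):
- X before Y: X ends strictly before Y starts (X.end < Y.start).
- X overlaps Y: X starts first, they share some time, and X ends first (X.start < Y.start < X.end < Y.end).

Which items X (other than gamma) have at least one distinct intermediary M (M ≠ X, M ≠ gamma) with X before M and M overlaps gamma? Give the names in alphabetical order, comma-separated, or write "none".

Target gamma = [t=652, t=789].
Intermediaries M with M overlaps gamma: alpha, epsilon.
Via alpha — items with X before alpha: eta, iota, kappa, lambda.
Via epsilon — items with X before epsilon: eta, iota, lambda.
Union: eta, iota, kappa, lambda.

eta, iota, kappa, lambda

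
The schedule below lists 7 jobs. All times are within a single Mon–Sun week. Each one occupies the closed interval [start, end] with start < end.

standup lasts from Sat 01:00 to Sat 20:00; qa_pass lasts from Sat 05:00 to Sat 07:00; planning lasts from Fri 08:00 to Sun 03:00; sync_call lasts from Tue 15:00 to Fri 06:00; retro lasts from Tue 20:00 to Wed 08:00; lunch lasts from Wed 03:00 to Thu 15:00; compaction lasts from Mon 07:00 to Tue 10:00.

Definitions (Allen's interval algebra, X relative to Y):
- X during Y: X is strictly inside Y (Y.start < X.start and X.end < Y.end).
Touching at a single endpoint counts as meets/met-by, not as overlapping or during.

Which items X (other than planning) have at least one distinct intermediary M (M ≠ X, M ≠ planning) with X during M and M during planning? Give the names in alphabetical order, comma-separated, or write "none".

Target planning = [Fri 08:00, Sun 03:00].
Intermediaries M with M during planning: qa_pass, standup.
Via qa_pass — items with X during qa_pass: none.
Via standup — items with X during standup: qa_pass.
Union: qa_pass.

qa_pass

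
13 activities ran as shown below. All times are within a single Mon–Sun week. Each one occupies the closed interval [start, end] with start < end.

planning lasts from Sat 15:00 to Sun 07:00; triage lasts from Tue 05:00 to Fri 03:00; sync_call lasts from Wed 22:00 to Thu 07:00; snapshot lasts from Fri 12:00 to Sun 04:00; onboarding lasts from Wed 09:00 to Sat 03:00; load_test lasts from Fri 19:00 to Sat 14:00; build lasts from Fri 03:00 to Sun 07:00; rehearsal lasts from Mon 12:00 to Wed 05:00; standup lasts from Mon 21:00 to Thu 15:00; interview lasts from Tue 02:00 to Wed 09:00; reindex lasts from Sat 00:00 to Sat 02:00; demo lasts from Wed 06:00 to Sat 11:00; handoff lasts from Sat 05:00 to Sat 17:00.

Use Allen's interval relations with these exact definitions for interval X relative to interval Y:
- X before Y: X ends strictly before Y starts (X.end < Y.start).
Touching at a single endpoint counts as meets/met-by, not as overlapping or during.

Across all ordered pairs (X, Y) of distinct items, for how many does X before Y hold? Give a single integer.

39

Checking all 156 ordered pairs for relation 'before'; matching pairs in alphabetical order:
(demo, planning): demo before planning ✓
(interview, build): interview before build ✓
(interview, handoff): interview before handoff ✓
(interview, load_test): interview before load_test ✓
(interview, planning): interview before planning ✓
(interview, reindex): interview before reindex ✓
(interview, snapshot): interview before snapshot ✓
(interview, sync_call): interview before sync_call ✓
(load_test, planning): load_test before planning ✓
(onboarding, handoff): onboarding before handoff ✓
(onboarding, planning): onboarding before planning ✓
(rehearsal, build): rehearsal before build ✓
(rehearsal, demo): rehearsal before demo ✓
(rehearsal, handoff): rehearsal before handoff ✓
(rehearsal, load_test): rehearsal before load_test ✓
(rehearsal, onboarding): rehearsal before onboarding ✓
(rehearsal, planning): rehearsal before planning ✓
(rehearsal, reindex): rehearsal before reindex ✓
(rehearsal, snapshot): rehearsal before snapshot ✓
(rehearsal, sync_call): rehearsal before sync_call ✓
(reindex, handoff): reindex before handoff ✓
(reindex, planning): reindex before planning ✓
(standup, build): standup before build ✓
(standup, handoff): standup before handoff ✓
... plus 15 further pairs not listed.
Count: 39.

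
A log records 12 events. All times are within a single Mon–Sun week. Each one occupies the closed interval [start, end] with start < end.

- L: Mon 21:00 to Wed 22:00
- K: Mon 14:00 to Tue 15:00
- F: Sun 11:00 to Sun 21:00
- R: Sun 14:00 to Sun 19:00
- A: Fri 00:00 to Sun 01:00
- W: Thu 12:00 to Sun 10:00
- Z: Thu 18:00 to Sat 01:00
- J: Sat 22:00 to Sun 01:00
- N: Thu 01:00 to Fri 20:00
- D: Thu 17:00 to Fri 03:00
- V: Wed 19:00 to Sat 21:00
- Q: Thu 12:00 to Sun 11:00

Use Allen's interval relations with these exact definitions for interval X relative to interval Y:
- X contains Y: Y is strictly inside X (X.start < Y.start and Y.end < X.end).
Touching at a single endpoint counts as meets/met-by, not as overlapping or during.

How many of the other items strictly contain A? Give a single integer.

Target A = [Fri 00:00, Sun 01:00].
D [Thu 17:00, Fri 03:00] → overlaps → no.
F [Sun 11:00, Sun 21:00] → after → no.
J [Sat 22:00, Sun 01:00] → finishes → no.
K [Mon 14:00, Tue 15:00] → before → no.
L [Mon 21:00, Wed 22:00] → before → no.
N [Thu 01:00, Fri 20:00] → overlaps → no.
Q [Thu 12:00, Sun 11:00] → contains → counts.
R [Sun 14:00, Sun 19:00] → after → no.
V [Wed 19:00, Sat 21:00] → overlaps → no.
W [Thu 12:00, Sun 10:00] → contains → counts.
Z [Thu 18:00, Sat 01:00] → overlaps → no.
Total: 2.

2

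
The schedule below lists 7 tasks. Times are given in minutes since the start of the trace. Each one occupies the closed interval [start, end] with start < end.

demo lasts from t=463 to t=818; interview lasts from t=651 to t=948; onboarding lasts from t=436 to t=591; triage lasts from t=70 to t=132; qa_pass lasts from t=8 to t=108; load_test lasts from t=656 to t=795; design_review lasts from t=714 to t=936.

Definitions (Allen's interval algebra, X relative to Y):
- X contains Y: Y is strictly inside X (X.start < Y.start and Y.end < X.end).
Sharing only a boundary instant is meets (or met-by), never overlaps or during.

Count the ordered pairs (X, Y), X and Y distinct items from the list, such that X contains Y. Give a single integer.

3

Checking all 42 ordered pairs for relation 'contains'; matching pairs in alphabetical order:
(demo, load_test): demo contains load_test ✓
(interview, design_review): interview contains design_review ✓
(interview, load_test): interview contains load_test ✓
Count: 3.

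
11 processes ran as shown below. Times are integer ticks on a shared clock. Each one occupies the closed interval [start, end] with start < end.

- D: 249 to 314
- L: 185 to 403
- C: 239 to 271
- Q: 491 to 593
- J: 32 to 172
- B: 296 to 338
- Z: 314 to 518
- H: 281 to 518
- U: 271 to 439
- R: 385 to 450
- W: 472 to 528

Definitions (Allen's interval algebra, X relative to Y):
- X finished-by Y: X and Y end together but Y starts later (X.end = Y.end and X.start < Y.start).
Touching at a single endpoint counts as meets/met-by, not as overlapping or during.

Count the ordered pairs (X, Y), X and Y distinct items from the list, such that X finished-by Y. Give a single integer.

Checking all 110 ordered pairs for relation 'finished-by'; matching pairs in alphabetical order:
(H, Z): H finished-by Z ✓
Count: 1.

1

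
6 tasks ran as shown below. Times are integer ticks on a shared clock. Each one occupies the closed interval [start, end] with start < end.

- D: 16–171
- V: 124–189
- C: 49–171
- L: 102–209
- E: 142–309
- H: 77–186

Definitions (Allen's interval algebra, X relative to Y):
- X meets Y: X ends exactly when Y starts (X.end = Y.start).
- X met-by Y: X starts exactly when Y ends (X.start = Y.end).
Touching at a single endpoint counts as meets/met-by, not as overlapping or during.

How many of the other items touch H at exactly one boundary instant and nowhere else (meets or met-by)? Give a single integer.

Target H = [77, 186].
C [49, 171] → overlaps → no.
D [16, 171] → overlaps → no.
E [142, 309] → overlapped-by → no.
L [102, 209] → overlapped-by → no.
V [124, 189] → overlapped-by → no.
Total: 0.

0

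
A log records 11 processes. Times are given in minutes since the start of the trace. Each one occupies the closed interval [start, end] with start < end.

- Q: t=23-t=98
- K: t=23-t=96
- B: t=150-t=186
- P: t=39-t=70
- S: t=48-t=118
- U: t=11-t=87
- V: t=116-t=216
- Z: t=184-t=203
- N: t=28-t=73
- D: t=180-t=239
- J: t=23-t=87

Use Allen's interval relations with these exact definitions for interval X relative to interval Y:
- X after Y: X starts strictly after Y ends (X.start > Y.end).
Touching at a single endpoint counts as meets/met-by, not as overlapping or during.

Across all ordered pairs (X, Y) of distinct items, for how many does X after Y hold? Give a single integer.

Checking all 110 ordered pairs for relation 'after'; matching pairs in alphabetical order:
(B, J): B after J ✓
(B, K): B after K ✓
(B, N): B after N ✓
(B, P): B after P ✓
(B, Q): B after Q ✓
(B, S): B after S ✓
(B, U): B after U ✓
(D, J): D after J ✓
(D, K): D after K ✓
(D, N): D after N ✓
(D, P): D after P ✓
(D, Q): D after Q ✓
(D, S): D after S ✓
(D, U): D after U ✓
(V, J): V after J ✓
(V, K): V after K ✓
(V, N): V after N ✓
(V, P): V after P ✓
(V, Q): V after Q ✓
(V, U): V after U ✓
(Z, J): Z after J ✓
(Z, K): Z after K ✓
(Z, N): Z after N ✓
(Z, P): Z after P ✓
... plus 3 further pairs not listed.
Count: 27.

27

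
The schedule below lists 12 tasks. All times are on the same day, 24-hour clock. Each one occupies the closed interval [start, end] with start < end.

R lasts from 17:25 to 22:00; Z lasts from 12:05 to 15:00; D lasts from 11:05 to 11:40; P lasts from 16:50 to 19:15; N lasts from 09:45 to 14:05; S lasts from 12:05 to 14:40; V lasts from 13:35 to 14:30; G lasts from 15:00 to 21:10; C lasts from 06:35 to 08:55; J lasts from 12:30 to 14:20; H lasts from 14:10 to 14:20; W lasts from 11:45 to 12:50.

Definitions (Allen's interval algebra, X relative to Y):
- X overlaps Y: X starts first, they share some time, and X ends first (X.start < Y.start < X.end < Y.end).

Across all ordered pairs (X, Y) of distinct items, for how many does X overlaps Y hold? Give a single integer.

Checking all 132 ordered pairs for relation 'overlaps'; matching pairs in alphabetical order:
(G, R): G overlaps R ✓
(J, V): J overlaps V ✓
(N, J): N overlaps J ✓
(N, S): N overlaps S ✓
(N, V): N overlaps V ✓
(N, Z): N overlaps Z ✓
(P, R): P overlaps R ✓
(W, J): W overlaps J ✓
(W, S): W overlaps S ✓
(W, Z): W overlaps Z ✓
Count: 10.

10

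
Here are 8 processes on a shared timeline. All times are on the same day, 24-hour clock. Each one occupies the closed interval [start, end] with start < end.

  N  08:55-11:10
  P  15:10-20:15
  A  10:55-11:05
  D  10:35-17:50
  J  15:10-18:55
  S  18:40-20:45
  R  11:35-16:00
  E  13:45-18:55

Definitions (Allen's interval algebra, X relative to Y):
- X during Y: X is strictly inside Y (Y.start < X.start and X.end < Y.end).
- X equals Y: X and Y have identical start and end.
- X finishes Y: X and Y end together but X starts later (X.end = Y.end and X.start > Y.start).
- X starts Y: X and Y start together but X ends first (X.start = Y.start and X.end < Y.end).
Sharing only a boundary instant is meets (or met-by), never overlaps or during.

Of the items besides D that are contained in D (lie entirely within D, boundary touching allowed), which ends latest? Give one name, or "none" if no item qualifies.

Target D = [10:35, 17:50].
A [10:55, 11:05] → during → candidate.
E [13:45, 18:55] → overlapped-by → excluded.
J [15:10, 18:55] → overlapped-by → excluded.
N [08:55, 11:10] → overlaps → excluded.
P [15:10, 20:15] → overlapped-by → excluded.
R [11:35, 16:00] → during → candidate.
S [18:40, 20:45] → after → excluded.
Among candidates, latest end is 16:00 → R.

R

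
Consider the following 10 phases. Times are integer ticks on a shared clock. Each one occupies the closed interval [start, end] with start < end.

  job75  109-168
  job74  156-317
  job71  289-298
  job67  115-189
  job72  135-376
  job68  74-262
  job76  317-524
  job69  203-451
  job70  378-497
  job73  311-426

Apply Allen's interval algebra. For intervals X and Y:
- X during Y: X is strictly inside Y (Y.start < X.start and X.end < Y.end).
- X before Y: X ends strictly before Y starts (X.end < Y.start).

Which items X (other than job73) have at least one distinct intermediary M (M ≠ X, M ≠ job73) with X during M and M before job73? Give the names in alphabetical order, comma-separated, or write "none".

job67, job75

Target job73 = [311, 426].
Intermediaries M with M before job73: job67, job68, job71, job75.
Via job67 — items with X during job67: none.
Via job68 — items with X during job68: job67, job75.
Via job71 — items with X during job71: none.
Via job75 — items with X during job75: none.
Union: job67, job75.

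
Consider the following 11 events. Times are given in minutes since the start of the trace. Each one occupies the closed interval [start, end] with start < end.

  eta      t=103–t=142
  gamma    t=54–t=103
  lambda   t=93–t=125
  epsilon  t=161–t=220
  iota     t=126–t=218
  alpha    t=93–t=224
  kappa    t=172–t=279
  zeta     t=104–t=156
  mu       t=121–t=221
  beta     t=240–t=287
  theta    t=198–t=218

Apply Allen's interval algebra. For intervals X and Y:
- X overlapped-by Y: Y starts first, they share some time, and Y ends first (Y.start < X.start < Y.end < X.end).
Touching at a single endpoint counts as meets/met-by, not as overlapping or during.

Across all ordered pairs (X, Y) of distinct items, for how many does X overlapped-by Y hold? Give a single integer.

16

Checking all 110 ordered pairs for relation 'overlapped-by'; matching pairs in alphabetical order:
(alpha, gamma): alpha overlapped-by gamma ✓
(beta, kappa): beta overlapped-by kappa ✓
(epsilon, iota): epsilon overlapped-by iota ✓
(eta, lambda): eta overlapped-by lambda ✓
(iota, eta): iota overlapped-by eta ✓
(iota, zeta): iota overlapped-by zeta ✓
(kappa, alpha): kappa overlapped-by alpha ✓
(kappa, epsilon): kappa overlapped-by epsilon ✓
(kappa, iota): kappa overlapped-by iota ✓
(kappa, mu): kappa overlapped-by mu ✓
(lambda, gamma): lambda overlapped-by gamma ✓
(mu, eta): mu overlapped-by eta ✓
(mu, lambda): mu overlapped-by lambda ✓
(mu, zeta): mu overlapped-by zeta ✓
(zeta, eta): zeta overlapped-by eta ✓
(zeta, lambda): zeta overlapped-by lambda ✓
Count: 16.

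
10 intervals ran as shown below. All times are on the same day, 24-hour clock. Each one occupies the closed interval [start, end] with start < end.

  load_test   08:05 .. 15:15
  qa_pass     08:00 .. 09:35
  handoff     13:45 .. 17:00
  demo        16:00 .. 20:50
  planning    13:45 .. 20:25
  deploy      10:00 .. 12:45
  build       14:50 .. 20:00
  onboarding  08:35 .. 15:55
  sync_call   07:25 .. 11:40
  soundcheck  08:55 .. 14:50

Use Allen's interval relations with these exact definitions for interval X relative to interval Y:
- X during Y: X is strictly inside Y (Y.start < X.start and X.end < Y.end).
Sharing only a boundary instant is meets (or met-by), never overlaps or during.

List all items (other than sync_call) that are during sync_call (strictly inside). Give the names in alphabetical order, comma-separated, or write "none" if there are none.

qa_pass

Target sync_call = [07:25, 11:40].
build [14:50, 20:00] → after → no.
demo [16:00, 20:50] → after → no.
deploy [10:00, 12:45] → overlapped-by → no.
handoff [13:45, 17:00] → after → no.
load_test [08:05, 15:15] → overlapped-by → no.
onboarding [08:35, 15:55] → overlapped-by → no.
planning [13:45, 20:25] → after → no.
qa_pass [08:00, 09:35] → during → yes.
soundcheck [08:55, 14:50] → overlapped-by → no.
Result: qa_pass.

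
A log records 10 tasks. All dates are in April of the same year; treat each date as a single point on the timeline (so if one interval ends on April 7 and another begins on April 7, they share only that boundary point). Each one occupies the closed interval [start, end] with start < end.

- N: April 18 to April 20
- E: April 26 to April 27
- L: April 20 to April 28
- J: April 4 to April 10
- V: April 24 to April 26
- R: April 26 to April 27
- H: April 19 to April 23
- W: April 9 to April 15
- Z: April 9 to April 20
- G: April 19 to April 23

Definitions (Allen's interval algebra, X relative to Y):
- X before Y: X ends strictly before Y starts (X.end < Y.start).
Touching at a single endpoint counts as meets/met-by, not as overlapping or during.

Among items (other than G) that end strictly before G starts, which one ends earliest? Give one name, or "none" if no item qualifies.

J

Target G = [April 19, April 23].
E [April 26, April 27] → after → excluded.
H [April 19, April 23] → equals → excluded.
J [April 4, April 10] → before → candidate.
L [April 20, April 28] → overlapped-by → excluded.
N [April 18, April 20] → overlaps → excluded.
R [April 26, April 27] → after → excluded.
V [April 24, April 26] → after → excluded.
W [April 9, April 15] → before → candidate.
Z [April 9, April 20] → overlaps → excluded.
Among candidates, earliest end is April 10 → J.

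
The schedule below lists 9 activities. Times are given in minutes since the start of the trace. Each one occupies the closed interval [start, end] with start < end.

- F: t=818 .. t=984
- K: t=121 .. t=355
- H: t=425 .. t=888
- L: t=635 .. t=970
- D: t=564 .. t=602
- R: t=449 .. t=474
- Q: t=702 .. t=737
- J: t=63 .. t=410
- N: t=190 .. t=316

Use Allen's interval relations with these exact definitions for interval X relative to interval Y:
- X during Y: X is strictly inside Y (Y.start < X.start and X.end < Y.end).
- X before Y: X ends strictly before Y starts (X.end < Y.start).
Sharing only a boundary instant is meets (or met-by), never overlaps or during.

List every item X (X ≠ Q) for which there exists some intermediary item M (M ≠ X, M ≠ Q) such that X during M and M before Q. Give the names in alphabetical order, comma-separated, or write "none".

Target Q = [t=702, t=737].
Intermediaries M with M before Q: D, J, K, N, R.
Via D — items with X during D: none.
Via J — items with X during J: K, N.
Via K — items with X during K: N.
Via N — items with X during N: none.
Via R — items with X during R: none.
Union: K, N.

K, N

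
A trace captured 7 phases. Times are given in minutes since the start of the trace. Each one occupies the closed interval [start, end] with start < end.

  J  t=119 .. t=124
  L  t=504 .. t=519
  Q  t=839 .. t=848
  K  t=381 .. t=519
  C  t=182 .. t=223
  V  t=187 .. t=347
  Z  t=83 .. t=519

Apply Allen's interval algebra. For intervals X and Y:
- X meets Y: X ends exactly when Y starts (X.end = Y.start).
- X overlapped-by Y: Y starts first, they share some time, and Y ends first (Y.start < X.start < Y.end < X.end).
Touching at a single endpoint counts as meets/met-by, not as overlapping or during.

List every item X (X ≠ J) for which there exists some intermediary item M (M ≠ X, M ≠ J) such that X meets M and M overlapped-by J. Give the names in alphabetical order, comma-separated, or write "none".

none

Target J = [t=119, t=124].
Intermediaries M with M overlapped-by J: none.
Union: none.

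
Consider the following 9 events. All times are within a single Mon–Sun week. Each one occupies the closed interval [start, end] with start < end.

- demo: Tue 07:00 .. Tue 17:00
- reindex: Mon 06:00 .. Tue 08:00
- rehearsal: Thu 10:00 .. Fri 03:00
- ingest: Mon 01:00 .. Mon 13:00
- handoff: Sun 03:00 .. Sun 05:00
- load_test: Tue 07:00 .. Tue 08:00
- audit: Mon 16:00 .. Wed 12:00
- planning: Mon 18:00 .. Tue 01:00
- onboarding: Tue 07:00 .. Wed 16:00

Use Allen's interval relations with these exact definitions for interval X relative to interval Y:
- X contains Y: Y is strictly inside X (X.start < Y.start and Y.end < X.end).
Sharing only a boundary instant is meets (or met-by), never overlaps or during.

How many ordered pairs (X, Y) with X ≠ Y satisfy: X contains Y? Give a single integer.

Checking all 72 ordered pairs for relation 'contains'; matching pairs in alphabetical order:
(audit, demo): audit contains demo ✓
(audit, load_test): audit contains load_test ✓
(audit, planning): audit contains planning ✓
(reindex, planning): reindex contains planning ✓
Count: 4.

4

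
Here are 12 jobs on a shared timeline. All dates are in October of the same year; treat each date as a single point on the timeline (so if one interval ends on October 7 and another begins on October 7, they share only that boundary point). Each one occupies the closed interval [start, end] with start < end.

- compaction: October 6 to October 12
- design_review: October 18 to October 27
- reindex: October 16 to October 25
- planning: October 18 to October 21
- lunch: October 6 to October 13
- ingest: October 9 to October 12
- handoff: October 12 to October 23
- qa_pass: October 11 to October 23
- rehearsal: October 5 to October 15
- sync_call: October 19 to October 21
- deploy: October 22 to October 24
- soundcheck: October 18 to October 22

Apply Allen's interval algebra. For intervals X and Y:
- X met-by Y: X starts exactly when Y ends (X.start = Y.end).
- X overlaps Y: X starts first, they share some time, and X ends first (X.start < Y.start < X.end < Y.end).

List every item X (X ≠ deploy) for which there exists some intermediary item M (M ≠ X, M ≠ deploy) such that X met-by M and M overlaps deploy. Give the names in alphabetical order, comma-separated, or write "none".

Target deploy = [October 22, October 24].
Intermediaries M with M overlaps deploy: handoff, qa_pass.
Via handoff — items with X met-by handoff: none.
Via qa_pass — items with X met-by qa_pass: none.
Union: none.

none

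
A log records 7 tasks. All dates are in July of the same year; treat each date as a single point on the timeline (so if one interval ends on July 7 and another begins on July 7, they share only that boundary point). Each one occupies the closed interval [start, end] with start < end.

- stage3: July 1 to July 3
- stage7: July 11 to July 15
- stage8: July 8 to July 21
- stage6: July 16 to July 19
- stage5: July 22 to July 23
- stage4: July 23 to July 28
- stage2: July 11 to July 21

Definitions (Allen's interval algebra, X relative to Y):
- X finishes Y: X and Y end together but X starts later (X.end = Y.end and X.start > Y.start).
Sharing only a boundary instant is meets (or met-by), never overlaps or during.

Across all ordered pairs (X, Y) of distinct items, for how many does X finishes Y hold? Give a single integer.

Checking all 42 ordered pairs for relation 'finishes'; matching pairs in alphabetical order:
(stage2, stage8): stage2 finishes stage8 ✓
Count: 1.

1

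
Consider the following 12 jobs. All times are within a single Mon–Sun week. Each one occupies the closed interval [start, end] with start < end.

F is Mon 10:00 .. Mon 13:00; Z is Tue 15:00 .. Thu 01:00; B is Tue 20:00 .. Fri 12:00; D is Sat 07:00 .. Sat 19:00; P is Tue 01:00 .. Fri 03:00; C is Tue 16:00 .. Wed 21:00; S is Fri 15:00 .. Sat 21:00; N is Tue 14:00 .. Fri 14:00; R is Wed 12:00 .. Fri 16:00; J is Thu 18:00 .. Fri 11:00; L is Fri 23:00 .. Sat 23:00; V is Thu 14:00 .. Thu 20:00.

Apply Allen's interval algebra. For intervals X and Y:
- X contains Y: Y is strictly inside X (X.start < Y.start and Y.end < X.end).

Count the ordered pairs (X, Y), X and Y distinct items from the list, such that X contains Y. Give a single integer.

Checking all 132 ordered pairs for relation 'contains'; matching pairs in alphabetical order:
(B, J): B contains J ✓
(B, V): B contains V ✓
(L, D): L contains D ✓
(N, B): N contains B ✓
(N, C): N contains C ✓
(N, J): N contains J ✓
(N, V): N contains V ✓
(N, Z): N contains Z ✓
(P, C): P contains C ✓
(P, V): P contains V ✓
(P, Z): P contains Z ✓
(R, J): R contains J ✓
(R, V): R contains V ✓
(S, D): S contains D ✓
(Z, C): Z contains C ✓
Count: 15.

15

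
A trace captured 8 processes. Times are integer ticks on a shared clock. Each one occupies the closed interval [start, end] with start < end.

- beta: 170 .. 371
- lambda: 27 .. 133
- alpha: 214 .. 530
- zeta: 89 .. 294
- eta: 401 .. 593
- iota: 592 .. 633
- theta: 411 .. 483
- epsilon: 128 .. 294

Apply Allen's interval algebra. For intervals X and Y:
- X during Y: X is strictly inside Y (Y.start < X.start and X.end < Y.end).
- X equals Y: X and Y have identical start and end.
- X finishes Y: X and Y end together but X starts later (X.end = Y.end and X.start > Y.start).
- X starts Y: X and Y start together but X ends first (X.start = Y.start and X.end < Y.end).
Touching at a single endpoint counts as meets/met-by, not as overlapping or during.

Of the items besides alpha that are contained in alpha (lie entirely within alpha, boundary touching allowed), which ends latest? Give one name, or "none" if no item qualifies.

theta

Target alpha = [214, 530].
beta [170, 371] → overlaps → excluded.
epsilon [128, 294] → overlaps → excluded.
eta [401, 593] → overlapped-by → excluded.
iota [592, 633] → after → excluded.
lambda [27, 133] → before → excluded.
theta [411, 483] → during → candidate.
zeta [89, 294] → overlaps → excluded.
Among candidates, latest end is 483 → theta.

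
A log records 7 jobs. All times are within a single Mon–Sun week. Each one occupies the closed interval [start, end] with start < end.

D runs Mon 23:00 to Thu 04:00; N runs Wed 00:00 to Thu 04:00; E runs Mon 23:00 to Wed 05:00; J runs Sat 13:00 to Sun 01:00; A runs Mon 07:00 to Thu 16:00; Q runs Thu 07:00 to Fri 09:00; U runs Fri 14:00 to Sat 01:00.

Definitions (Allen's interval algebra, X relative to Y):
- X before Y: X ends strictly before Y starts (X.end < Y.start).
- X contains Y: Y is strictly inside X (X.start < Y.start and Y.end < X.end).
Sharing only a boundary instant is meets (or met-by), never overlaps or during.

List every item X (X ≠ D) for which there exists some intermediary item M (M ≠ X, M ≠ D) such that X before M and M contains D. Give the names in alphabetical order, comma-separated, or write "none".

none

Target D = [Mon 23:00, Thu 04:00].
Intermediaries M with M contains D: A.
Via A — items with X before A: none.
Union: none.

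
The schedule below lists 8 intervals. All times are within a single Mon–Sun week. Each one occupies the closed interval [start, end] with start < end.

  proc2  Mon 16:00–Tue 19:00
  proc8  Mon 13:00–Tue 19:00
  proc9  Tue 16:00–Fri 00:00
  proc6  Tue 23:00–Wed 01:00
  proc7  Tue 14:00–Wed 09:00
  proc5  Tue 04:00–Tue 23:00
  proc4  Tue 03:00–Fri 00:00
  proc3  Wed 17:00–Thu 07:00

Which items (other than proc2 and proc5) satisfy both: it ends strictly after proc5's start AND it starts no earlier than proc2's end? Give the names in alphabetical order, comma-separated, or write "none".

proc3, proc6

Conditions: its end is strictly after proc5's start (X.end > Tue 04:00) AND its start is no earlier than proc2's end (X.start >= Tue 19:00).
proc3: end Thu 07:00 > Tue 04:00? ✓; start Wed 17:00 >= Tue 19:00? ✓ → yes.
proc4: end Fri 00:00 > Tue 04:00? ✓; start Tue 03:00 >= Tue 19:00? ✗ → no.
proc6: end Wed 01:00 > Tue 04:00? ✓; start Tue 23:00 >= Tue 19:00? ✓ → yes.
proc7: end Wed 09:00 > Tue 04:00? ✓; start Tue 14:00 >= Tue 19:00? ✗ → no.
proc8: end Tue 19:00 > Tue 04:00? ✓; start Mon 13:00 >= Tue 19:00? ✗ → no.
proc9: end Fri 00:00 > Tue 04:00? ✓; start Tue 16:00 >= Tue 19:00? ✗ → no.
Result: proc3, proc6.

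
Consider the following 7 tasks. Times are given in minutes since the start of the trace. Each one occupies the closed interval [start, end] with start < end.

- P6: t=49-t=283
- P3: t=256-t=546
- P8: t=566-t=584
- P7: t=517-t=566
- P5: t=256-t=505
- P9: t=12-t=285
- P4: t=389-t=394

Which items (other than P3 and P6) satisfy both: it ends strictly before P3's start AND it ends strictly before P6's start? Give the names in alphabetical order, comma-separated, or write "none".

Conditions: its end is strictly before P3's start (X.end < t=256) AND its end is strictly before P6's start (X.end < t=49).
P4: end t=394 < t=256? ✗; end t=394 < t=49? ✗ → no.
P5: end t=505 < t=256? ✗; end t=505 < t=49? ✗ → no.
P7: end t=566 < t=256? ✗; end t=566 < t=49? ✗ → no.
P8: end t=584 < t=256? ✗; end t=584 < t=49? ✗ → no.
P9: end t=285 < t=256? ✗; end t=285 < t=49? ✗ → no.
Result: none.

none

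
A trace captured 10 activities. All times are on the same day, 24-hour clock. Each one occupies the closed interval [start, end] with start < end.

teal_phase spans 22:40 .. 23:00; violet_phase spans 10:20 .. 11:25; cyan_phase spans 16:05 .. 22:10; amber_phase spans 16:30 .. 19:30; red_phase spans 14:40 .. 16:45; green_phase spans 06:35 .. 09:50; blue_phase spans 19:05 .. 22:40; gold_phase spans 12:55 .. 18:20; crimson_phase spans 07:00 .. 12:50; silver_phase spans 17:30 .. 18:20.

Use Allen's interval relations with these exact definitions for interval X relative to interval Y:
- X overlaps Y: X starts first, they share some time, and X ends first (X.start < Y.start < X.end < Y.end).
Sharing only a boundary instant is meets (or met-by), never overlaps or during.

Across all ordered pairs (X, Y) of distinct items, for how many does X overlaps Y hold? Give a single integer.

Checking all 90 ordered pairs for relation 'overlaps'; matching pairs in alphabetical order:
(amber_phase, blue_phase): amber_phase overlaps blue_phase ✓
(cyan_phase, blue_phase): cyan_phase overlaps blue_phase ✓
(gold_phase, amber_phase): gold_phase overlaps amber_phase ✓
(gold_phase, cyan_phase): gold_phase overlaps cyan_phase ✓
(green_phase, crimson_phase): green_phase overlaps crimson_phase ✓
(red_phase, amber_phase): red_phase overlaps amber_phase ✓
(red_phase, cyan_phase): red_phase overlaps cyan_phase ✓
Count: 7.

7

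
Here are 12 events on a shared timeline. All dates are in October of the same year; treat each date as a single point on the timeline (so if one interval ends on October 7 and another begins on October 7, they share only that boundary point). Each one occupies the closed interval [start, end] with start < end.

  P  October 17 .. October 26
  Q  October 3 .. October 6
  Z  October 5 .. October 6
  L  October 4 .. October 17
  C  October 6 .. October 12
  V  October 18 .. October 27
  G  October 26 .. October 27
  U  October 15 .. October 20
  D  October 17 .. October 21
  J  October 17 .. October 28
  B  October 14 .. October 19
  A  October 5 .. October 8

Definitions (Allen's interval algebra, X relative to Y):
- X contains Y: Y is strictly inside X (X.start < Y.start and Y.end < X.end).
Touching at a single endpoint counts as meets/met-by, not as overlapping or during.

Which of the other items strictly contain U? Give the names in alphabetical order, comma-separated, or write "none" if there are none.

none

Target U = [October 15, October 20].
A [October 5, October 8] → before → no.
B [October 14, October 19] → overlaps → no.
C [October 6, October 12] → before → no.
D [October 17, October 21] → overlapped-by → no.
G [October 26, October 27] → after → no.
J [October 17, October 28] → overlapped-by → no.
L [October 4, October 17] → overlaps → no.
P [October 17, October 26] → overlapped-by → no.
Q [October 3, October 6] → before → no.
V [October 18, October 27] → overlapped-by → no.
Z [October 5, October 6] → before → no.
Result: none.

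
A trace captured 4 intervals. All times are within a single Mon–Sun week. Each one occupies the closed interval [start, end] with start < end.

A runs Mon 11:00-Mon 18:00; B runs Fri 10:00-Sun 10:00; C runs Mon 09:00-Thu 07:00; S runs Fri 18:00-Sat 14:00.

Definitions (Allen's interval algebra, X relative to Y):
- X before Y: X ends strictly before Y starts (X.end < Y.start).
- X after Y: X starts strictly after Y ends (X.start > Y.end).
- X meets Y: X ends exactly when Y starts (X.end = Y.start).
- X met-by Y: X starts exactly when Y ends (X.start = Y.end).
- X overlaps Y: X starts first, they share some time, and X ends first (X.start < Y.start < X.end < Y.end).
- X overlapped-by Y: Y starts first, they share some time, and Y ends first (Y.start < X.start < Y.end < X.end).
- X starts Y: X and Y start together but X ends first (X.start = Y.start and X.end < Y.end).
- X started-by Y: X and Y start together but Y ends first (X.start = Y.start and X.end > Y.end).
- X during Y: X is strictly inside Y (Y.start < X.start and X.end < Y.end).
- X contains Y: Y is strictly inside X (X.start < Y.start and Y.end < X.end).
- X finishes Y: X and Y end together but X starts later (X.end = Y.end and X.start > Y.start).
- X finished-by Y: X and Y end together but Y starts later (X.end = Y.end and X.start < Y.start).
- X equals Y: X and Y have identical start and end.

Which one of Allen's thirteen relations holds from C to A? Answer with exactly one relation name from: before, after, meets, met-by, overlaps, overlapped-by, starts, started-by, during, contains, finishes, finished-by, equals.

C = [Mon 09:00, Thu 07:00]; A = [Mon 11:00, Mon 18:00].
Compare endpoints: C.start < A.start, C.start < A.end, C.end > A.start, C.end > A.end.
That pattern is 'contains'.

contains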